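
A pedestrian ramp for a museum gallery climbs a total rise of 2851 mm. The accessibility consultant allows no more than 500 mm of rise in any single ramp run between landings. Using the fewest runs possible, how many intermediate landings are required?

2851 / 500 = 5.702 → round up to 6 ramp runs.
6 runs are separated by 5 intermediate landings.

5 intermediate landings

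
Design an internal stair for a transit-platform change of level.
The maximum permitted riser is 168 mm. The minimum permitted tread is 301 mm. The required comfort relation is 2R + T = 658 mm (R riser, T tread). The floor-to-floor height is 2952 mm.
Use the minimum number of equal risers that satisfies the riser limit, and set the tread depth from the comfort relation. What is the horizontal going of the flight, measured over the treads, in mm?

5610 mm

⌈2952/168⌉ = 18 risers.
Each riser is 2952/18 = 164 mm (≤ 168 mm).
Tread T = 658 − 2 × 164 = 330 mm (≥ 301 mm).
Going = (18 − 1) × 330 = 5610 mm.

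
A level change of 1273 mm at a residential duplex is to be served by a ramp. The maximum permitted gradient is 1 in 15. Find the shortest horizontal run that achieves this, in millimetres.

At 1:15 the run is 15 × 1273 = 19095 mm.

19095 mm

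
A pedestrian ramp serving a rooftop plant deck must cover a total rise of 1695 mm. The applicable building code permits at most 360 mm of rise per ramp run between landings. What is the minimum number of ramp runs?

5 runs

At most 360 each: 1695/360 = 4.71, giving 5 ramp runs.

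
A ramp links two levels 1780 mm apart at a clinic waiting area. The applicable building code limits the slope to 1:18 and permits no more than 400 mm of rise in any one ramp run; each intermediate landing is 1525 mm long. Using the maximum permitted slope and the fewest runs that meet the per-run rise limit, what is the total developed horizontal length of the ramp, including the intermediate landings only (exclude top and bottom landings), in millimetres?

1780 / 400 = 4.45, so 5 ramp runs are needed. That means 4 intermediate landings.
Ramp run (horizontal) at 1:18: 1780 × 18 = 32040 mm.
Intermediate landings: 4 × 1525 = 6100 mm.
Developed length = 32040 + 6100 = 38140 mm.

38140 mm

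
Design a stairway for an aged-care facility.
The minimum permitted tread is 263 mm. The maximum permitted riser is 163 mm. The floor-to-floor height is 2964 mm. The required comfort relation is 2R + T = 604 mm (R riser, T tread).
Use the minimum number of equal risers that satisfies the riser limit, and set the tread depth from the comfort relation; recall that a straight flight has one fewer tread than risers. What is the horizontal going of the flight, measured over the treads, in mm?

5256 mm

⌈2964/163⌉ = 19 risers.
R = 2964 ÷ 19 = 156 mm.
T = 604 − 2·156 = 292 mm, which satisfies the 263 mm minimum.
Treads = 19 − 1 = 18; going = 18 × 292 = 5256 mm.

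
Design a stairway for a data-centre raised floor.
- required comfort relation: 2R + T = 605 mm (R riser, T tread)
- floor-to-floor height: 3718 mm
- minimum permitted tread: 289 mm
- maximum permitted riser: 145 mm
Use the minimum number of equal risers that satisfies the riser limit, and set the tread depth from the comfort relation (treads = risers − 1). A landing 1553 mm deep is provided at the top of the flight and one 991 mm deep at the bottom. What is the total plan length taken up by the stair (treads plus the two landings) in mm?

3718 / 145 = 25.641 → round up to 26 risers.
Riser R = 3718 / 26 = 143 mm, within the 145 mm limit.
Tread T = 605 − 2 × 143 = 319 mm (≥ 289 mm).
Going = (26 − 1) × 319 = 7975 mm.
Enclosure = 7975 + 1553 + 991 = 10519 mm.

10519 mm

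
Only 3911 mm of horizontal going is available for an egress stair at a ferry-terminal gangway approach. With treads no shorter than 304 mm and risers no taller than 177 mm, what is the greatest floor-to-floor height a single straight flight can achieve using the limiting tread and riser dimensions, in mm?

2301 mm

3911 / 304 = 12.87, so 12 treads fit.
Risers = treads + 1 = 13.
Maximum height = 13 × 177 = 2301 mm.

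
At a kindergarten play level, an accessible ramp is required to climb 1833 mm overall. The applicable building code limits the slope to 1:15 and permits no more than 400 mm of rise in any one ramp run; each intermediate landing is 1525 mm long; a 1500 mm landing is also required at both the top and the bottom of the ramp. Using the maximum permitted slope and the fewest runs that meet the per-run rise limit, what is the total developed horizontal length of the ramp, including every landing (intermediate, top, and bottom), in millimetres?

⌈1833/400⌉ = 5 ramp runs. That means 4 intermediate landings.
Horizontal run for 1833 mm of rise at 1:15 is 1833 × 15 = 27495 mm.
4 intermediate landings contribute 4 × 1525 = 6100 mm.
Top and bottom landings: 2 × 1500 = 3000 mm.
Total = 27495 + 6100 + 3000 = 36595 mm.

36595 mm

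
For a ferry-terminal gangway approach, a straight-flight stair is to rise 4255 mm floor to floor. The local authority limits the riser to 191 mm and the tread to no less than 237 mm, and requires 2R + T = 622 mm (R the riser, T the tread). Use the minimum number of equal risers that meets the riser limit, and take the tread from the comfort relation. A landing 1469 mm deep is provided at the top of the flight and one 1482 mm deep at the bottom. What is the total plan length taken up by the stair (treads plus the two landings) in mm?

At most 191 each: 4255/191 = 22.28, giving 23 risers.
Each riser is 4255/23 = 185 mm (≤ 191 mm).
Tread T = 622 − 2 × 185 = 252 mm (≥ 237 mm).
Going = (23 − 1) × 252 = 5544 mm.
Enclosure = 5544 + 1469 + 1482 = 8495 mm.

8495 mm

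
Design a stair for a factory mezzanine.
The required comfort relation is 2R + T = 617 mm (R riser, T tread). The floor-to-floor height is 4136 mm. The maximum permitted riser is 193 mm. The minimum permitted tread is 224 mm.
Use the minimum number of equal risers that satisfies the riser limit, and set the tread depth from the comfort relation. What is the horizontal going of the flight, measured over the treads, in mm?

5061 mm

4136 / 193 = 21.43, so 22 risers are needed.
R = 4136 ÷ 22 = 188 mm.
From 2R + T = 617: T = 617 − 376 = 241 mm.
Treads = 22 − 1 = 21; going = 21 × 241 = 5061 mm.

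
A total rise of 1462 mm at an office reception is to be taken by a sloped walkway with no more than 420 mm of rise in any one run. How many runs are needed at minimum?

4 runs

1462 / 420 = 3.481 → round up to 4 ramp runs.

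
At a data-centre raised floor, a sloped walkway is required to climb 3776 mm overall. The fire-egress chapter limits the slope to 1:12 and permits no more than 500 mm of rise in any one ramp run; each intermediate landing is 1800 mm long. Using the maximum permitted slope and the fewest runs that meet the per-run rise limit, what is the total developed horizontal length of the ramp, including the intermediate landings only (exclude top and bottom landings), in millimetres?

57912 mm

⌈3776/500⌉ = 8 ramp runs. That means 7 intermediate landings.
Ramp run (horizontal) at 1:12: 3776 × 12 = 45312 mm.
Intermediate landings: 7 × 1800 = 12600 mm.
Developed length = 45312 + 12600 = 57912 mm.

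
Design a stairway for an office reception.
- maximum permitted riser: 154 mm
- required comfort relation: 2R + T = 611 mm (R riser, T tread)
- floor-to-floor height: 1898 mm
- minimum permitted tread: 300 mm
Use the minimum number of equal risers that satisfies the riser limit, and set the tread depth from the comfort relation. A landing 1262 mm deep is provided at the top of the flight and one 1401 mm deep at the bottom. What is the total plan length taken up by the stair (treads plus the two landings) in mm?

6491 mm

1898 / 154 = 12.32, so 13 risers are needed.
R = 1898 ÷ 13 = 146 mm.
Tread T = 611 − 2 × 146 = 319 mm (≥ 300 mm).
Treads = 13 − 1 = 12; going = 12 × 319 = 3828 mm.
Enclosure = 3828 + 1262 + 1401 = 6491 mm.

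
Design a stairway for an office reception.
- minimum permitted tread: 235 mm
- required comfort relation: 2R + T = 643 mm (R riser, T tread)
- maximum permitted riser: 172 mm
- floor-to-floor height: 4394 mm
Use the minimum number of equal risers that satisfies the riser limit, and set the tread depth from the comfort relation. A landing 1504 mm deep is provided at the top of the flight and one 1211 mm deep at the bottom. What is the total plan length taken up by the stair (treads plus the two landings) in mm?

10340 mm

⌈4394/172⌉ = 26 risers.
Each riser is 4394/26 = 169 mm (≤ 172 mm).
T = 643 − 2·169 = 305 mm, which satisfies the 235 mm minimum.
Treads = 26 − 1 = 25; going = 25 × 305 = 7625 mm.
Add landings: 7625 + 1504 + 1211 = 10340 mm.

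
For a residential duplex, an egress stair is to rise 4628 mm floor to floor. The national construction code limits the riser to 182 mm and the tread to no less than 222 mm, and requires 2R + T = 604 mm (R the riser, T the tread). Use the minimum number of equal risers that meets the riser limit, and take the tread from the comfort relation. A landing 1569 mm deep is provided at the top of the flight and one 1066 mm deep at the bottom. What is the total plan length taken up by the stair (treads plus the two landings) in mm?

8835 mm

4628 / 182 = 25.429 → round up to 26 risers.
R = 4628 ÷ 26 = 178 mm.
Tread T = 604 − 2 × 178 = 248 mm (≥ 222 mm).
Going = (26 − 1) × 248 = 6200 mm.
Enclosure = 6200 + 1569 + 1066 = 8835 mm.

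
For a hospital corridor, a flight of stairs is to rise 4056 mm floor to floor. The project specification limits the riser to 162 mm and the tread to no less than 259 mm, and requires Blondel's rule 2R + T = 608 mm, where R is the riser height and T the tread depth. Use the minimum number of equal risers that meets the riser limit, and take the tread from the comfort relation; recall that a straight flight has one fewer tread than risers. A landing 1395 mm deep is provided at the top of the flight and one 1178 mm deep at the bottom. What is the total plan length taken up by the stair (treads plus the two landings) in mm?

9973 mm

⌈4056/162⌉ = 26 risers.
R = 4056 ÷ 26 = 156 mm.
T = 608 − 2·156 = 296 mm, which satisfies the 259 mm minimum.
26 risers give 25 treads; going = 25 × 296 = 7400 mm.
Add landings: 7400 + 1395 + 1178 = 9973 mm.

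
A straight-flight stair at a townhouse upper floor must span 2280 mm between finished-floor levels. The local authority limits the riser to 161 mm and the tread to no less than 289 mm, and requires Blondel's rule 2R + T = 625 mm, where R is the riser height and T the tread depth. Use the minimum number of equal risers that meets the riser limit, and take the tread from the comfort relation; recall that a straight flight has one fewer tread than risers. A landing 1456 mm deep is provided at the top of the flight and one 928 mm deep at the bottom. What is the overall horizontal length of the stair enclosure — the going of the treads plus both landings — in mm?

⌈2280/161⌉ = 15 risers.
Riser R = 2280 / 15 = 152 mm, within the 161 mm limit.
T = 625 − 2·152 = 321 mm, which satisfies the 289 mm minimum.
15 risers give 14 treads; going = 14 × 321 = 4494 mm.
Add landings: 4494 + 1456 + 928 = 6878 mm.

6878 mm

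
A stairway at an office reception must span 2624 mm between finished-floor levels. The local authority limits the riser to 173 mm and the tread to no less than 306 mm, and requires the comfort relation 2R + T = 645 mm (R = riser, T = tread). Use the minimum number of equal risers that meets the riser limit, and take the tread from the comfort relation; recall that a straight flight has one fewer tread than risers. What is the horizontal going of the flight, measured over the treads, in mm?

4755 mm

2624 / 173 = 15.168 → round up to 16 risers.
Riser R = 2624 / 16 = 164 mm, within the 173 mm limit.
T = 645 − 2·164 = 317 mm, which satisfies the 306 mm minimum.
16 risers give 15 treads; going = 15 × 317 = 4755 mm.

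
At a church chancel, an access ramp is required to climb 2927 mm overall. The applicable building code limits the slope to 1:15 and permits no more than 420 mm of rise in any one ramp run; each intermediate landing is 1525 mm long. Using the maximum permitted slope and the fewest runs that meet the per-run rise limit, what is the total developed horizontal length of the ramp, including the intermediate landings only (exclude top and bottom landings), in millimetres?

At most 420 each: 2927/420 = 6.97, giving 7 ramp runs. That means 6 intermediate landings.
Ramp run (horizontal) at 1:15: 2927 × 15 = 43905 mm.
6 intermediate landings contribute 6 × 1525 = 9150 mm.
Developed length = 43905 + 9150 = 53055 mm.

53055 mm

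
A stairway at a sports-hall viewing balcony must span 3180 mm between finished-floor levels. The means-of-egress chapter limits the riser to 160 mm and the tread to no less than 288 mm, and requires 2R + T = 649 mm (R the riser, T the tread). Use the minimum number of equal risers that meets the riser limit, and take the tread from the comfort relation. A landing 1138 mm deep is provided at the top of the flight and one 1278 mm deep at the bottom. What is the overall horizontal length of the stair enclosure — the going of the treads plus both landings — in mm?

At most 160 each: 3180/160 = 19.88, giving 20 risers.
R = 3180 ÷ 20 = 159 mm.
From 2R + T = 649: T = 649 − 318 = 331 mm.
Treads = 20 − 1 = 19; going = 19 × 331 = 6289 mm.
Enclosure = 6289 + 1138 + 1278 = 8705 mm.

8705 mm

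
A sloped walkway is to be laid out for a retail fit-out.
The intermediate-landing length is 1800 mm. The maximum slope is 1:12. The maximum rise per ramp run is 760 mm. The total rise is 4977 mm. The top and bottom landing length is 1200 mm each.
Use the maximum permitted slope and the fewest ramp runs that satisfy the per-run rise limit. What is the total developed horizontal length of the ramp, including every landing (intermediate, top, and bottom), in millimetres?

72924 mm

4977 / 760 = 6.549 → round up to 7 ramp runs. That means 6 intermediate landings.
Horizontal run for 4977 mm of rise at 1:12 is 4977 × 12 = 59724 mm.
Intermediate landings: 6 × 1800 = 10800 mm.
Top and bottom landings: 2 × 1200 = 2400 mm.
Total = 59724 + 10800 + 2400 = 72924 mm.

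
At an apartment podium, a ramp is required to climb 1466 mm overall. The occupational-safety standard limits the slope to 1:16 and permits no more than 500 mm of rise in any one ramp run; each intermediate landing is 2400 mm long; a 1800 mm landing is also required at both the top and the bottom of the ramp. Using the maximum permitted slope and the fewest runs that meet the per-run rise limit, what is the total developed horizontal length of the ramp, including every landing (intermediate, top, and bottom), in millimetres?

At most 500 each: 1466/500 = 2.93, giving 3 ramp runs. That means 2 intermediate landings.
Horizontal run for 1466 mm of rise at 1:16 is 1466 × 16 = 23456 mm.
2 intermediate landings contribute 2 × 2400 = 4800 mm.
Top and bottom landings: 2 × 1800 = 3600 mm.
Total = 23456 + 4800 + 3600 = 31856 mm.

31856 mm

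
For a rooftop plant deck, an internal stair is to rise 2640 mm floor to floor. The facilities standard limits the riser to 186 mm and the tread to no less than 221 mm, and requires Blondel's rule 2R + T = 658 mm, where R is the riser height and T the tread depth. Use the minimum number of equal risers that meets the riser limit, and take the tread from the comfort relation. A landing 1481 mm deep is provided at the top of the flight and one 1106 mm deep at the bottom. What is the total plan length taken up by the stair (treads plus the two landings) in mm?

6871 mm

2640 / 186 = 14.194 → round up to 15 risers.
Riser R = 2640 / 15 = 176 mm, within the 186 mm limit.
Tread T = 658 − 2 × 176 = 306 mm (≥ 221 mm).
Going = (15 − 1) × 306 = 4284 mm.
Add landings: 4284 + 1481 + 1106 = 6871 mm.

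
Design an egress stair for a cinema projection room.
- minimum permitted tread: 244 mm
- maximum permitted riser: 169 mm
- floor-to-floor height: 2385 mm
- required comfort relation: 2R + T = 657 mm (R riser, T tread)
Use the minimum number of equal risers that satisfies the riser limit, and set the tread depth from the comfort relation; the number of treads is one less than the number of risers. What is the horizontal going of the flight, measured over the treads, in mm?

⌈2385/169⌉ = 15 risers.
Each riser is 2385/15 = 159 mm (≤ 169 mm).
T = 657 − 2·159 = 339 mm, which satisfies the 244 mm minimum.
Treads = 15 − 1 = 14; going = 14 × 339 = 4746 mm.

4746 mm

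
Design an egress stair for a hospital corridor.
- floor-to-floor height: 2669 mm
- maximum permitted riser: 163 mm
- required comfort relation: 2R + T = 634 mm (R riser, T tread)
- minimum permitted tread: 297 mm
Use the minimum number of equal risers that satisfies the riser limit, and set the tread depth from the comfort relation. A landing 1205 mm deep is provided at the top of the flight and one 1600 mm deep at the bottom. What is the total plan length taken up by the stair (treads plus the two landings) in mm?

2669 / 163 = 16.37, so 17 risers are needed.
Each riser is 2669/17 = 157 mm (≤ 163 mm).
Tread T = 634 − 2 × 157 = 320 mm (≥ 297 mm).
17 risers give 16 treads; going = 16 × 320 = 5120 mm.
Add landings: 5120 + 1205 + 1600 = 7925 mm.

7925 mm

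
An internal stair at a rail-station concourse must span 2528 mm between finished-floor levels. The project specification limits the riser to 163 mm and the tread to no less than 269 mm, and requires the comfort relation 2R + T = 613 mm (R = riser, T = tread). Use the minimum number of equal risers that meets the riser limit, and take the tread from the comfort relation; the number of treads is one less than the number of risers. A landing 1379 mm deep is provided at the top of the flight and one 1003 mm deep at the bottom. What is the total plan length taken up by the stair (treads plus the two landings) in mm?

6837 mm

⌈2528/163⌉ = 16 risers.
Riser R = 2528 / 16 = 158 mm, within the 163 mm limit.
From 2R + T = 613: T = 613 − 316 = 297 mm.
Going = (16 − 1) × 297 = 4455 mm.
Enclosure = 4455 + 1379 + 1003 = 6837 mm.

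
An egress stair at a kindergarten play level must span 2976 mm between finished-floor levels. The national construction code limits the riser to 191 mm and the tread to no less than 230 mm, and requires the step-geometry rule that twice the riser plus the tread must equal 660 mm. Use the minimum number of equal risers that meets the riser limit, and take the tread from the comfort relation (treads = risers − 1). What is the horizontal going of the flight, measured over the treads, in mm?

⌈2976/191⌉ = 16 risers.
Each riser is 2976/16 = 186 mm (≤ 191 mm).
From 2R + T = 660: T = 660 − 372 = 288 mm.
Going = (16 − 1) × 288 = 4320 mm.

4320 mm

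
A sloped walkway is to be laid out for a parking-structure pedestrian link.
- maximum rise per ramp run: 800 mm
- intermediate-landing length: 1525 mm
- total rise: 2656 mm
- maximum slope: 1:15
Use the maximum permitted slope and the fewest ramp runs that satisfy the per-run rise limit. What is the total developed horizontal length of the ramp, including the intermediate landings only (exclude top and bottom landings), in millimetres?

44415 mm

2656 / 800 = 3.320 → round up to 4 ramp runs. That means 3 intermediate landings.
Horizontal run for 2656 mm of rise at 1:15 is 2656 × 15 = 39840 mm.
3 intermediate landings contribute 3 × 1525 = 4575 mm.
Developed length = 39840 + 4575 = 44415 mm.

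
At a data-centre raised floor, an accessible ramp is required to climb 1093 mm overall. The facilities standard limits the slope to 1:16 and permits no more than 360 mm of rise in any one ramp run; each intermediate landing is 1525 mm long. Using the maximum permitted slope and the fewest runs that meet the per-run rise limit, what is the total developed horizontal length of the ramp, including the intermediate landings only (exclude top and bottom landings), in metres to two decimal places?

22.06 m

1093 / 360 = 3.04, so 4 ramp runs are needed. That means 3 intermediate landings.
Horizontal run for 1093 mm of rise at 1:16 is 1093 × 16 = 17488 mm.
Intermediate landings: 3 × 1525 = 4575 mm.
Total developed length = 17488 + 4575 = 22063 mm.
= 22.06 m.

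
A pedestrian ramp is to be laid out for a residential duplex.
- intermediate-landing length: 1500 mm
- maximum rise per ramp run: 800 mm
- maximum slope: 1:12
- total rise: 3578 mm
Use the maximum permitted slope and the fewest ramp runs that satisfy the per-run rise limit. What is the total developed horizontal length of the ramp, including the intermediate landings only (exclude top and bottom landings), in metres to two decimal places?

At most 800 each: 3578/800 = 4.47, giving 5 ramp runs. That means 4 intermediate landings.
Ramp run (horizontal) at 1:12: 3578 × 12 = 42936 mm.
4 intermediate landings contribute 4 × 1500 = 6000 mm.
Developed length = 42936 + 6000 = 48936 mm.
= 48.94 m.

48.94 m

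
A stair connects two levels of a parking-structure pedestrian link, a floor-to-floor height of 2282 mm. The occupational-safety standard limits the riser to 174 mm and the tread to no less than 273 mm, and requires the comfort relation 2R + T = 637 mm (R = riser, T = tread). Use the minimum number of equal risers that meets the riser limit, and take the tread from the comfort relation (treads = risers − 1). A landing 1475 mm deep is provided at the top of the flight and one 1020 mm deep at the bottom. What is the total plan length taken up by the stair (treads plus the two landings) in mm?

6538 mm

⌈2282/174⌉ = 14 risers.
R = 2282 ÷ 14 = 163 mm.
From 2R + T = 637: T = 637 − 326 = 311 mm.
Going = (14 − 1) × 311 = 4043 mm.
Add landings: 4043 + 1475 + 1020 = 6538 mm.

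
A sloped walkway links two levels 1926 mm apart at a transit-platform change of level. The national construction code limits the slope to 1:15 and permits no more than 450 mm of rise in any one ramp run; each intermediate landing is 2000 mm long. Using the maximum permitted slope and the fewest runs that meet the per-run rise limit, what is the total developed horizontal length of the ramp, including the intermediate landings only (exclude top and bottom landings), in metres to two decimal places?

1926 / 450 = 4.28, so 5 ramp runs are needed. That means 4 intermediate landings.
Horizontal run for 1926 mm of rise at 1:15 is 1926 × 15 = 28890 mm.
4 intermediate landings contribute 4 × 2000 = 8000 mm.
Total developed length = 28890 + 8000 = 36890 mm.
= 36.89 m.

36.89 m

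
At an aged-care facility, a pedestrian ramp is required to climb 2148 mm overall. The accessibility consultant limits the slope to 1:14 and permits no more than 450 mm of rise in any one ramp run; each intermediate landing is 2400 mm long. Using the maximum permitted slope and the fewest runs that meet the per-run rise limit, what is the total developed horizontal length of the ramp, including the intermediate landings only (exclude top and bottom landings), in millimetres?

39672 mm

At most 450 each: 2148/450 = 4.77, giving 5 ramp runs. That means 4 intermediate landings.
Ramp run (horizontal) at 1:14: 2148 × 14 = 30072 mm.
4 intermediate landings contribute 4 × 2400 = 9600 mm.
Developed length = 30072 + 9600 = 39672 mm.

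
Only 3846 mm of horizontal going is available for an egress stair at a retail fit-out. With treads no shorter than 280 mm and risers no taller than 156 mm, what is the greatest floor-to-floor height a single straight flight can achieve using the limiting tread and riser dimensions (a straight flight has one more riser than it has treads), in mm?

Treads that fit: ⌊3846 / 280⌋ = 13.
Risers = treads + 1 = 14.
Maximum height = 14 × 156 = 2184 mm.

2184 mm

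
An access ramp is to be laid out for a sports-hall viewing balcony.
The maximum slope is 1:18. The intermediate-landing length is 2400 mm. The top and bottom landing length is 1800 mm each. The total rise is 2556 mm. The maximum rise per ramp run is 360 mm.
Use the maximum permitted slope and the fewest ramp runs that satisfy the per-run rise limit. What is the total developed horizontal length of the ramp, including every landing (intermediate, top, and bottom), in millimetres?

66408 mm

At most 360 each: 2556/360 = 7.10, giving 8 ramp runs. That means 7 intermediate landings.
Ramp run (horizontal) at 1:18: 2556 × 18 = 46008 mm.
7 intermediate landings contribute 7 × 2400 = 16800 mm.
Top and bottom landings: 2 × 1800 = 3600 mm.
Total = 46008 + 16800 + 3600 = 66408 mm.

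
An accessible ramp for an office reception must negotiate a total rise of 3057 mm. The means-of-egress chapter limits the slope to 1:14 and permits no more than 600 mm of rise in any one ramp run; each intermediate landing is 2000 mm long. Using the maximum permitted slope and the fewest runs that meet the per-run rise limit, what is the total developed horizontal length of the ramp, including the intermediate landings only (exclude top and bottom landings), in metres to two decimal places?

3057 / 600 = 5.095 → round up to 6 ramp runs. That means 5 intermediate landings.
Horizontal run for 3057 mm of rise at 1:14 is 3057 × 14 = 42798 mm.
5 intermediate landings contribute 5 × 2000 = 10000 mm.
Developed length = 42798 + 10000 = 52798 mm.
= 52.80 m.

52.80 m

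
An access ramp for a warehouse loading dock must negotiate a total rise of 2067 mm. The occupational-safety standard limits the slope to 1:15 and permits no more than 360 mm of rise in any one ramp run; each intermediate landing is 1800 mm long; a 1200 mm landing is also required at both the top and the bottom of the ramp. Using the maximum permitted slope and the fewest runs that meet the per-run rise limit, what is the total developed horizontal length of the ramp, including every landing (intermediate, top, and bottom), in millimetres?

42405 mm

2067 / 360 = 5.742 → round up to 6 ramp runs. That means 5 intermediate landings.
Ramp run (horizontal) at 1:15: 2067 × 15 = 31005 mm.
Intermediate landings: 5 × 1800 = 9000 mm.
Top and bottom landings: 2 × 1200 = 2400 mm.
Total = 31005 + 9000 + 2400 = 42405 mm.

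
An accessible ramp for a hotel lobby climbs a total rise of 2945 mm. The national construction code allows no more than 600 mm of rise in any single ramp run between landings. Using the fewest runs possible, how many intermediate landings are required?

4 intermediate landings

⌈2945/600⌉ = 5 ramp runs.
5 runs are separated by 4 intermediate landings.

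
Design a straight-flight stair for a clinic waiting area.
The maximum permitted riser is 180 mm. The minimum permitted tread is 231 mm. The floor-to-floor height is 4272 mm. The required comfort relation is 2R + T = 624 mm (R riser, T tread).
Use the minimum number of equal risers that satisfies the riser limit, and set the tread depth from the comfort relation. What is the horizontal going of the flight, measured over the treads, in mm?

4272 / 180 = 23.73, so 24 risers are needed.
Each riser is 4272/24 = 178 mm (≤ 180 mm).
From 2R + T = 624: T = 624 − 356 = 268 mm.
24 risers give 23 treads; going = 23 × 268 = 6164 mm.

6164 mm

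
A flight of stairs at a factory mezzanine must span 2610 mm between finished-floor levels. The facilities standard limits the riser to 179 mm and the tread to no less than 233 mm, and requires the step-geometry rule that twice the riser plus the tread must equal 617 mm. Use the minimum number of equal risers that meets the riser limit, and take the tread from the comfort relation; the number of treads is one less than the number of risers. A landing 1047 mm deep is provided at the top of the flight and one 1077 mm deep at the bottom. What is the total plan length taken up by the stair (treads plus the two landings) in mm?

2610 / 179 = 14.58, so 15 risers are needed.
Riser R = 2610 / 15 = 174 mm, within the 179 mm limit.
Tread T = 617 − 2 × 174 = 269 mm (≥ 233 mm).
Treads = 15 − 1 = 14; going = 14 × 269 = 3766 mm.
Add landings: 3766 + 1047 + 1077 = 5890 mm.

5890 mm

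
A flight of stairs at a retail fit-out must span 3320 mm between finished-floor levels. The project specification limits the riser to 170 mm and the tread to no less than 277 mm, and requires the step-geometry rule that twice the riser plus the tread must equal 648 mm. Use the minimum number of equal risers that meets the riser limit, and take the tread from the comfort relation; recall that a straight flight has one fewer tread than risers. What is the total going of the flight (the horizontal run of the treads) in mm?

6004 mm

At most 170 each: 3320/170 = 19.53, giving 20 risers.
Each riser is 3320/20 = 166 mm (≤ 170 mm).
T = 648 − 2·166 = 316 mm, which satisfies the 277 mm minimum.
Treads = 20 − 1 = 19; going = 19 × 316 = 6004 mm.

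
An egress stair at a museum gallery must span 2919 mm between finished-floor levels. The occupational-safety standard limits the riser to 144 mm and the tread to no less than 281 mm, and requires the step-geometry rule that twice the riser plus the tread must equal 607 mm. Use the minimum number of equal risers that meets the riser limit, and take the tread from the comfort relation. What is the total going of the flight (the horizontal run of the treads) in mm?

6580 mm

2919 / 144 = 20.27, so 21 risers are needed.
R = 2919 ÷ 21 = 139 mm.
From 2R + T = 607: T = 607 − 278 = 329 mm.
Treads = 21 − 1 = 20; going = 20 × 329 = 6580 mm.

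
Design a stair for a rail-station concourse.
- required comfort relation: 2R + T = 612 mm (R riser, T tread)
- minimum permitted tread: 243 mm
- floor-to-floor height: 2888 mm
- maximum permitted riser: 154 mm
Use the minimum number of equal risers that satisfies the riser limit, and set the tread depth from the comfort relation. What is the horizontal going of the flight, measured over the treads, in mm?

5544 mm

⌈2888/154⌉ = 19 risers.
Riser R = 2888 / 19 = 152 mm, within the 154 mm limit.
Tread T = 612 − 2 × 152 = 308 mm (≥ 243 mm).
Treads = 19 − 1 = 18; going = 18 × 308 = 5544 mm.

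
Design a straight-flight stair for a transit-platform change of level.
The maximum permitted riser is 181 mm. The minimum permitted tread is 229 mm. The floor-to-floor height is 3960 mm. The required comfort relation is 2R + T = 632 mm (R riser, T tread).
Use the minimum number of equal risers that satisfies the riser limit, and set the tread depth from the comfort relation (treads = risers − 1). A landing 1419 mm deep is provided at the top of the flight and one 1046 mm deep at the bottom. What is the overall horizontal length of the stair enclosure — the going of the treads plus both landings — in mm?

8177 mm

⌈3960/181⌉ = 22 risers.
Each riser is 3960/22 = 180 mm (≤ 181 mm).
From 2R + T = 632: T = 632 − 360 = 272 mm.
Treads = 22 − 1 = 21; going = 21 × 272 = 5712 mm.
Add landings: 5712 + 1419 + 1046 = 8177 mm.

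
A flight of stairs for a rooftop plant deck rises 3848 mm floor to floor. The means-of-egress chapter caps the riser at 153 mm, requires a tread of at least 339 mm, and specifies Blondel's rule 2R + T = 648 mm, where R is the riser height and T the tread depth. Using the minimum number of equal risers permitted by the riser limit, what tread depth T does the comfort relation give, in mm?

At most 153 each: 3848/153 = 25.15, giving 26 risers.
Each riser is 3848/26 = 148 mm (≤ 153 mm).
Tread T = 648 − 2 × 148 = 352 mm (≥ 339 mm).

352 mm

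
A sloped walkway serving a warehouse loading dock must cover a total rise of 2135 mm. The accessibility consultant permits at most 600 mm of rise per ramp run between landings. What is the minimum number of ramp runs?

2135 / 600 = 3.56, so 4 ramp runs are needed.

4 runs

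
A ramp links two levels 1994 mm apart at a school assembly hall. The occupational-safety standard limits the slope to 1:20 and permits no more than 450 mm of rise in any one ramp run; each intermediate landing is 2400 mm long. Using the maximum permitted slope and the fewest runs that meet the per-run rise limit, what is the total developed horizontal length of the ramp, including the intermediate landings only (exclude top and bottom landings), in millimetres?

1994 / 450 = 4.43, so 5 ramp runs are needed. That means 4 intermediate landings.
Ramp run (horizontal) at 1:20: 1994 × 20 = 39880 mm.
Intermediate landings: 4 × 2400 = 9600 mm.
Developed length = 39880 + 9600 = 49480 mm.

49480 mm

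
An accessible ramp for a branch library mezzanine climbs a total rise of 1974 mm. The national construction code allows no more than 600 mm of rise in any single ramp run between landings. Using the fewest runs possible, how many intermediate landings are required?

3 intermediate landings

At most 600 each: 1974/600 = 3.29, giving 4 ramp runs.
4 runs are separated by 3 intermediate landings.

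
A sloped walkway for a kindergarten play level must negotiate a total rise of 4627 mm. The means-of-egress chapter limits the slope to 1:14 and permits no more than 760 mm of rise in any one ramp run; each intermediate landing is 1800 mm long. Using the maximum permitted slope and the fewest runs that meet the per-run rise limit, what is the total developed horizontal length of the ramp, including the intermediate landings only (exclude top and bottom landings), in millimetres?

4627 / 760 = 6.088 → round up to 7 ramp runs. That means 6 intermediate landings.
Horizontal run for 4627 mm of rise at 1:14 is 4627 × 14 = 64778 mm.
Intermediate landings: 6 × 1800 = 10800 mm.
Total developed length = 64778 + 10800 = 75578 mm.

75578 mm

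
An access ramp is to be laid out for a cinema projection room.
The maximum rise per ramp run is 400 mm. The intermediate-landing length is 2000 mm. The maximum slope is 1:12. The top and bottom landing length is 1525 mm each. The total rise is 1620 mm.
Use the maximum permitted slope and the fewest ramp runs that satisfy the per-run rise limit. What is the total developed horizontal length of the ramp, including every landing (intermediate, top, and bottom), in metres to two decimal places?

30.49 m

At most 400 each: 1620/400 = 4.05, giving 5 ramp runs. That means 4 intermediate landings.
Horizontal run for 1620 mm of rise at 1:12 is 1620 × 12 = 19440 mm.
Intermediate landings: 4 × 2000 = 8000 mm.
Top and bottom landings: 2 × 1525 = 3050 mm.
Total = 19440 + 8000 + 3050 = 30490 mm.
= 30.49 m.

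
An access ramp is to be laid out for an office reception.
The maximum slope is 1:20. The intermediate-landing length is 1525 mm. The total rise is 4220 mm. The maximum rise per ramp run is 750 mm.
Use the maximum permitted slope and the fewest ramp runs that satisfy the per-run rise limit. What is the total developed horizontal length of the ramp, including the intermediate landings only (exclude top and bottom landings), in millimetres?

92025 mm

⌈4220/750⌉ = 6 ramp runs. That means 5 intermediate landings.
Ramp run (horizontal) at 1:20: 4220 × 20 = 84400 mm.
Intermediate landings: 5 × 1525 = 7625 mm.
Developed length = 84400 + 7625 = 92025 mm.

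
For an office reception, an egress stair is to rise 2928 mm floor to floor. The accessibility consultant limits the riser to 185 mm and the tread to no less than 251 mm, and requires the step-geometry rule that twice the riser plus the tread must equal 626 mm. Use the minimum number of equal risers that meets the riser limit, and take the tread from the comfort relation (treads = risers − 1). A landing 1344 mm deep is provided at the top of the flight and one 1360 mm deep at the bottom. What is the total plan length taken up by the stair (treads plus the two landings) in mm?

2928 / 185 = 15.827 → round up to 16 risers.
R = 2928 ÷ 16 = 183 mm.
From 2R + T = 626: T = 626 − 366 = 260 mm.
16 risers give 15 treads; going = 15 × 260 = 3900 mm.
Add landings: 3900 + 1344 + 1360 = 6604 mm.

6604 mm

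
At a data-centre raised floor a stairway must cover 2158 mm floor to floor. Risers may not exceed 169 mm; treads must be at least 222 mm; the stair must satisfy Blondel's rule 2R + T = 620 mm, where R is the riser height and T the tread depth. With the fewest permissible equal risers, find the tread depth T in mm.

2158 / 169 = 12.769 → round up to 13 risers.
Each riser is 2158/13 = 166 mm (≤ 169 mm).
T = 620 − 2·166 = 288 mm, which satisfies the 222 mm minimum.

288 mm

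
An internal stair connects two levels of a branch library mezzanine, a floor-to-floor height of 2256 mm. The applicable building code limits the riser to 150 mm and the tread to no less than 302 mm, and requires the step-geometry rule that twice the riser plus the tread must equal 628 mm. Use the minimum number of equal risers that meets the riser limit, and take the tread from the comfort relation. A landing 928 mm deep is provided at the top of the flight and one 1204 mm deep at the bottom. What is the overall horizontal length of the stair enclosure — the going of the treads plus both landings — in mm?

At most 150 each: 2256/150 = 15.04, giving 16 risers.
R = 2256 ÷ 16 = 141 mm.
Tread T = 628 − 2 × 141 = 346 mm (≥ 302 mm).
Treads = 16 − 1 = 15; going = 15 × 346 = 5190 mm.
Add landings: 5190 + 928 + 1204 = 7322 mm.

7322 mm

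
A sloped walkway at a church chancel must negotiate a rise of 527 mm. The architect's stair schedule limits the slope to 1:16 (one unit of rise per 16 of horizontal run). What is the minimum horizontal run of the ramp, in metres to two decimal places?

8.43 m

Run = rise × 16 = 527 × 16 = 8432 mm.
8432 mm = 8.43 m.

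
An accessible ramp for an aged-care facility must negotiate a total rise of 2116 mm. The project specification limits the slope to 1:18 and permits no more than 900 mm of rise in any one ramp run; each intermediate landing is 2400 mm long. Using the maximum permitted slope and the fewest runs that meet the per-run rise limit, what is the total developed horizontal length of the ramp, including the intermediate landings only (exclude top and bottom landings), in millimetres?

2116 / 900 = 2.35, so 3 ramp runs are needed. That means 2 intermediate landings.
Horizontal run for 2116 mm of rise at 1:18 is 2116 × 18 = 38088 mm.
Intermediate landings: 2 × 2400 = 4800 mm.
Developed length = 38088 + 4800 = 42888 mm.

42888 mm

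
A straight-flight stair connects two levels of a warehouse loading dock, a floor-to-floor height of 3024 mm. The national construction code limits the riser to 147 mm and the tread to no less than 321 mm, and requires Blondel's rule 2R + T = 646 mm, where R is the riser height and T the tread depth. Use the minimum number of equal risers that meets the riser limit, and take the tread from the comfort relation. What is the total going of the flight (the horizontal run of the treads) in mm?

7160 mm

3024 / 147 = 20.57, so 21 risers are needed.
Each riser is 3024/21 = 144 mm (≤ 147 mm).
From 2R + T = 646: T = 646 − 288 = 358 mm.
Treads = 21 − 1 = 20; going = 20 × 358 = 7160 mm.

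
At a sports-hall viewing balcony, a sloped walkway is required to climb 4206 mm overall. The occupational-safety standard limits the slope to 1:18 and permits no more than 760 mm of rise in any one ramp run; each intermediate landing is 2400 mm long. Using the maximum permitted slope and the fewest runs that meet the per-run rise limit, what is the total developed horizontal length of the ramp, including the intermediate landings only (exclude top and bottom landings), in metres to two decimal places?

87.71 m

⌈4206/760⌉ = 6 ramp runs. That means 5 intermediate landings.
Ramp run (horizontal) at 1:18: 4206 × 18 = 75708 mm.
5 intermediate landings contribute 5 × 2400 = 12000 mm.
Total developed length = 75708 + 12000 = 87708 mm.
= 87.71 m.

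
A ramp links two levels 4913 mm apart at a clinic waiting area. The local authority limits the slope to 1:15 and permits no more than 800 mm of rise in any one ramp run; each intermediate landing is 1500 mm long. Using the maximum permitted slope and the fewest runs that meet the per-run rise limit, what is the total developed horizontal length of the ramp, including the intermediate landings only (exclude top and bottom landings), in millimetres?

⌈4913/800⌉ = 7 ramp runs. That means 6 intermediate landings.
Horizontal run for 4913 mm of rise at 1:15 is 4913 × 15 = 73695 mm.
6 intermediate landings contribute 6 × 1500 = 9000 mm.
Developed length = 73695 + 9000 = 82695 mm.

82695 mm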